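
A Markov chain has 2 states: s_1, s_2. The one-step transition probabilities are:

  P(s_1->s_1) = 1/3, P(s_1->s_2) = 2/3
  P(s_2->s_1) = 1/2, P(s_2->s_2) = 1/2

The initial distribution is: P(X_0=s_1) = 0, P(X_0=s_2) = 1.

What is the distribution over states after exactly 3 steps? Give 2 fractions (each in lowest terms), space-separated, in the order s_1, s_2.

Answer: 31/72 41/72

Derivation:
Propagating the distribution step by step (d_{t+1} = d_t * P):
d_0 = (s_1=0, s_2=1)
  d_1[s_1] = 0*1/3 + 1*1/2 = 1/2
  d_1[s_2] = 0*2/3 + 1*1/2 = 1/2
d_1 = (s_1=1/2, s_2=1/2)
  d_2[s_1] = 1/2*1/3 + 1/2*1/2 = 5/12
  d_2[s_2] = 1/2*2/3 + 1/2*1/2 = 7/12
d_2 = (s_1=5/12, s_2=7/12)
  d_3[s_1] = 5/12*1/3 + 7/12*1/2 = 31/72
  d_3[s_2] = 5/12*2/3 + 7/12*1/2 = 41/72
d_3 = (s_1=31/72, s_2=41/72)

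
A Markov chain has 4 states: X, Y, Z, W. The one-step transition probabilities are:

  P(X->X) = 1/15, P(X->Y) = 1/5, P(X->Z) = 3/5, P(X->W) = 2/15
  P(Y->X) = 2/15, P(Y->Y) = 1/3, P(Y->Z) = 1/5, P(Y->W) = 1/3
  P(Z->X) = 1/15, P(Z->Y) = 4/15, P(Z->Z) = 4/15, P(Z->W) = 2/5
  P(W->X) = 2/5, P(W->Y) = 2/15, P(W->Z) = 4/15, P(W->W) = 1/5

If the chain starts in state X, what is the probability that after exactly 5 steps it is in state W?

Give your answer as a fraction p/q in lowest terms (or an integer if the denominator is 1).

Computing P^5 by repeated multiplication:
P^1 =
  X: [1/15, 1/5, 3/5, 2/15]
  Y: [2/15, 1/3, 1/5, 1/3]
  Z: [1/15, 4/15, 4/15, 2/5]
  W: [2/5, 2/15, 4/15, 1/5]
P^2 =
  X: [28/225, 58/225, 62/225, 77/225]
  Y: [1/5, 53/225, 13/45, 62/225]
  Z: [49/225, 17/75, 61/225, 64/225]
  W: [32/225, 2/9, 88/225, 11/45]
P^3 =
  X: [668/3375, 776/3375, 982/3375, 949/3375]
  Y: [196/1125, 784/3375, 1072/3375, 931/3375]
  Z: [596/3375, 86/375, 1094/3375, 911/3375]
  W: [22/135, 808/3375, 202/675, 1007/3375]
P^4 =
  X: [8896/50625, 2342/10125, 16064/50625, 2791/10125]
  Y: [2938/16875, 11834/50625, 15656/50625, 14321/50625]
  Z: [8704/50625, 3952/16875, 15706/50625, 14359/50625]
  W: [9218/50625, 11744/50625, 15442/50625, 14221/50625]
P^5 =
  X: [26422/151875, 177404/759375, 47054/151875, 214591/759375]
  Y: [14896/84375, 176878/759375, 234736/759375, 213697/759375]
  Z: [134276/759375, 58978/253125, 234164/759375, 214001/759375]
  W: [133474/759375, 176584/759375, 236846/759375, 212471/759375]

(P^5)[X -> W] = 214591/759375

Answer: 214591/759375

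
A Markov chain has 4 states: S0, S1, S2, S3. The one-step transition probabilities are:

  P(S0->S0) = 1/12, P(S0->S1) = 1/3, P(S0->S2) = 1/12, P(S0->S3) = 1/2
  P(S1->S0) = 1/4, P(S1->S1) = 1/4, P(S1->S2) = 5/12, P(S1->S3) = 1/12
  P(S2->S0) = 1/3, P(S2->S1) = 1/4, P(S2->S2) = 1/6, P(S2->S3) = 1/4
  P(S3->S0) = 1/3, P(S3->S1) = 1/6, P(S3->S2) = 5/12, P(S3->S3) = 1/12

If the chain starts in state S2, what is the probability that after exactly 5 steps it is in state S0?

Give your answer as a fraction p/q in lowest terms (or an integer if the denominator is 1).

Answer: 7777/31104

Derivation:
Computing P^5 by repeated multiplication:
P^1 =
  S0: [1/12, 1/3, 1/12, 1/2]
  S1: [1/4, 1/4, 5/12, 1/12]
  S2: [1/3, 1/4, 1/6, 1/4]
  S3: [1/3, 1/6, 5/12, 1/12]
P^2 =
  S0: [41/144, 31/144, 53/144, 19/144]
  S1: [1/4, 19/72, 11/48, 37/144]
  S2: [11/48, 37/144, 19/72, 1/4]
  S3: [17/72, 13/48, 29/144, 7/24]
P^3 =
  S0: [211/864, 227/864, 397/1728, 455/1728]
  S1: [215/864, 431/1728, 53/192, 65/288]
  S2: [55/216, 143/576, 79/288, 385/1728]
  S3: [145/576, 53/216, 497/1728, 31/144]
P^4 =
  S0: [649/2592, 1717/6912, 5761/20736, 193/864]
  S1: [5191/20736, 653/2592, 5489/20736, 151/648]
  S2: [1721/6912, 5239/20736, 2729/10368, 1219/5184]
  S3: [5183/20736, 583/2304, 601/2304, 4897/20736]
P^5 =
  S0: [6913/27648, 3923/15552, 65629/248832, 9703/41472]
  S1: [62147/248832, 62567/248832, 66449/248832, 19223/82944]
  S2: [7777/31104, 62495/248832, 3703/13824, 57467/248832]
  S3: [5179/20736, 31247/124416, 66721/248832, 57469/248832]

(P^5)[S2 -> S0] = 7777/31104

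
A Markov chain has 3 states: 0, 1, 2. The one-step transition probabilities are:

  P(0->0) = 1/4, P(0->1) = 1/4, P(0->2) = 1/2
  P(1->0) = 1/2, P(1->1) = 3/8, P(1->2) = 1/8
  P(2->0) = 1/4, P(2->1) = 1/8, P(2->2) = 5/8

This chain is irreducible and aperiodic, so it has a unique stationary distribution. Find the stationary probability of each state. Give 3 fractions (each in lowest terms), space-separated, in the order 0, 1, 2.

Answer: 7/23 5/23 11/23

Derivation:
The stationary distribution satisfies pi = pi * P, i.e.:
  pi_0 = 1/4*pi_0 + 1/2*pi_1 + 1/4*pi_2
  pi_1 = 1/4*pi_0 + 3/8*pi_1 + 1/8*pi_2
  pi_2 = 1/2*pi_0 + 1/8*pi_1 + 5/8*pi_2
with normalization: pi_0 + pi_1 + pi_2 = 1.

Using the first 2 balance equations plus normalization, the linear system A*pi = b is:
  [-3/4, 1/2, 1/4] . pi = 0
  [1/4, -5/8, 1/8] . pi = 0
  [1, 1, 1] . pi = 1

Solving yields:
  pi_0 = 7/23
  pi_1 = 5/23
  pi_2 = 11/23

Verification (pi * P):
  7/23*1/4 + 5/23*1/2 + 11/23*1/4 = 7/23 = pi_0  (ok)
  7/23*1/4 + 5/23*3/8 + 11/23*1/8 = 5/23 = pi_1  (ok)
  7/23*1/2 + 5/23*1/8 + 11/23*5/8 = 11/23 = pi_2  (ok)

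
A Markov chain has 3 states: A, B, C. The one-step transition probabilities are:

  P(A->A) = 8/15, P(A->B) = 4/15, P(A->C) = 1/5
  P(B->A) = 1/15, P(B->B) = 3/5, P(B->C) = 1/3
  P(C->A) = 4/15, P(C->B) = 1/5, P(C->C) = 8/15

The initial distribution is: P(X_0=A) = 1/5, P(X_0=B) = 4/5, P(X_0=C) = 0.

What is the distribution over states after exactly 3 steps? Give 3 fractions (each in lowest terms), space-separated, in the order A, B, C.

Answer: 1327/5625 431/1125 2143/5625

Derivation:
Propagating the distribution step by step (d_{t+1} = d_t * P):
d_0 = (A=1/5, B=4/5, C=0)
  d_1[A] = 1/5*8/15 + 4/5*1/15 + 0*4/15 = 4/25
  d_1[B] = 1/5*4/15 + 4/5*3/5 + 0*1/5 = 8/15
  d_1[C] = 1/5*1/5 + 4/5*1/3 + 0*8/15 = 23/75
d_1 = (A=4/25, B=8/15, C=23/75)
  d_2[A] = 4/25*8/15 + 8/15*1/15 + 23/75*4/15 = 76/375
  d_2[B] = 4/25*4/15 + 8/15*3/5 + 23/75*1/5 = 53/125
  d_2[C] = 4/25*1/5 + 8/15*1/3 + 23/75*8/15 = 28/75
d_2 = (A=76/375, B=53/125, C=28/75)
  d_3[A] = 76/375*8/15 + 53/125*1/15 + 28/75*4/15 = 1327/5625
  d_3[B] = 76/375*4/15 + 53/125*3/5 + 28/75*1/5 = 431/1125
  d_3[C] = 76/375*1/5 + 53/125*1/3 + 28/75*8/15 = 2143/5625
d_3 = (A=1327/5625, B=431/1125, C=2143/5625)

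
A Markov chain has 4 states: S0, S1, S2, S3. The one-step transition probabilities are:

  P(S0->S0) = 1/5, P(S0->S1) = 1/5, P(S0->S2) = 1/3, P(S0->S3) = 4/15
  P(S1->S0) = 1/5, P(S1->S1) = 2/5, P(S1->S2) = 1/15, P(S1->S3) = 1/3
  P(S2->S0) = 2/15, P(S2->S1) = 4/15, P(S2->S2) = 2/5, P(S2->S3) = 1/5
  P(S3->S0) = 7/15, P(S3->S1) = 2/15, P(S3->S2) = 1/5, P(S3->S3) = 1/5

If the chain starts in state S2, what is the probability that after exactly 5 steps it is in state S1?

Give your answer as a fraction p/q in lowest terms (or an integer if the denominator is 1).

Answer: 189847/759375

Derivation:
Computing P^5 by repeated multiplication:
P^1 =
  S0: [1/5, 1/5, 1/3, 4/15]
  S1: [1/5, 2/5, 1/15, 1/3]
  S2: [2/15, 4/15, 2/5, 1/5]
  S3: [7/15, 2/15, 1/5, 1/5]
P^2 =
  S0: [56/225, 11/45, 4/15, 6/25]
  S1: [64/225, 59/225, 14/75, 4/15]
  S2: [17/75, 4/15, 59/225, 11/45]
  S3: [6/25, 17/75, 64/225, 56/225]
P^3 =
  S0: [277/1125, 94/375, 857/3375, 841/3375]
  S1: [97/375, 278/1125, 811/3375, 857/3375]
  S2: [836/3375, 859/3375, 278/1125, 94/375]
  S3: [167/675, 836/3375, 97/375, 277/1125]
P^4 =
  S0: [12632/50625, 12679/50625, 4222/16875, 4216/16875]
  S1: [12742/50625, 12581/50625, 156/625, 4222/16875]
  S2: [169/675, 94/375, 12581/50625, 12679/50625]
  S3: [4192/16875, 169/675, 12742/50625, 12632/50625]
P^5 =
  S0: [21089/84375, 12662/50625, 189779/759375, 37973/151875]
  S1: [63301/253125, 63196/253125, 38021/151875, 189779/759375]
  S2: [38002/151875, 189847/759375, 63196/253125, 12662/50625]
  S3: [189661/759375, 38002/151875, 63301/253125, 21089/84375]

(P^5)[S2 -> S1] = 189847/759375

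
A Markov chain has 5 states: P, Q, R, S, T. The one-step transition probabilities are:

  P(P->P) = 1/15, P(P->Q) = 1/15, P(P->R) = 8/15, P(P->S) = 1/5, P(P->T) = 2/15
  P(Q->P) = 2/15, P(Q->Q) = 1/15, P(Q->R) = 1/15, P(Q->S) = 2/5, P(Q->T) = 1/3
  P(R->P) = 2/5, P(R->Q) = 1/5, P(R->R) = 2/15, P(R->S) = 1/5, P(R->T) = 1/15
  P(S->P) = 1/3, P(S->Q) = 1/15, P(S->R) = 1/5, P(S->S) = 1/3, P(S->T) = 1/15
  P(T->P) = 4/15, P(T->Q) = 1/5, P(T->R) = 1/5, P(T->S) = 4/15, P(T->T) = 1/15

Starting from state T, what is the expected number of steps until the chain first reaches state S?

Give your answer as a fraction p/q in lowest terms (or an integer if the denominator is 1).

Let h_i = expected steps to first reach S from state i.
Boundary: h_S = 0.
First-step equations for the other states:
  h_P = 1 + 1/15*h_P + 1/15*h_Q + 8/15*h_R + 1/5*h_S + 2/15*h_T
  h_Q = 1 + 2/15*h_P + 1/15*h_Q + 1/15*h_R + 2/5*h_S + 1/3*h_T
  h_R = 1 + 2/5*h_P + 1/5*h_Q + 2/15*h_R + 1/5*h_S + 1/15*h_T
  h_T = 1 + 4/15*h_P + 1/5*h_Q + 1/5*h_R + 4/15*h_S + 1/15*h_T

Substituting h_S = 0 and rearranging gives the linear system (I - Q) h = 1:
  [14/15, -1/15, -8/15, -2/15] . (h_P, h_Q, h_R, h_T) = 1
  [-2/15, 14/15, -1/15, -1/3] . (h_P, h_Q, h_R, h_T) = 1
  [-2/5, -1/5, 13/15, -1/15] . (h_P, h_Q, h_R, h_T) = 1
  [-4/15, -1/5, -1/5, 14/15] . (h_P, h_Q, h_R, h_T) = 1

Solving yields:
  h_P = 76185/17798
  h_Q = 30120/8899
  h_R = 37485/8899
  h_T = 34905/8899

Starting state is T, so the expected hitting time is h_T = 34905/8899.

Answer: 34905/8899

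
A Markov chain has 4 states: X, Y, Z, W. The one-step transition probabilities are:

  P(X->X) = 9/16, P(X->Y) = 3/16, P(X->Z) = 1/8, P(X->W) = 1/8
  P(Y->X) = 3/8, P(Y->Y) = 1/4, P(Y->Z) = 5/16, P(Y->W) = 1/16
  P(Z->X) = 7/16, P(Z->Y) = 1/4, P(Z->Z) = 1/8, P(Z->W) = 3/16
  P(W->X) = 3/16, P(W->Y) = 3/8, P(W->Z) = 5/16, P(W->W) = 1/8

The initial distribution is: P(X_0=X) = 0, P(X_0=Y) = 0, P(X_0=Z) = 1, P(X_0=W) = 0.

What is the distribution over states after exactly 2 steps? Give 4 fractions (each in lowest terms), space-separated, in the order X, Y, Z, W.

Propagating the distribution step by step (d_{t+1} = d_t * P):
d_0 = (X=0, Y=0, Z=1, W=0)
  d_1[X] = 0*9/16 + 0*3/8 + 1*7/16 + 0*3/16 = 7/16
  d_1[Y] = 0*3/16 + 0*1/4 + 1*1/4 + 0*3/8 = 1/4
  d_1[Z] = 0*1/8 + 0*5/16 + 1*1/8 + 0*5/16 = 1/8
  d_1[W] = 0*1/8 + 0*1/16 + 1*3/16 + 0*1/8 = 3/16
d_1 = (X=7/16, Y=1/4, Z=1/8, W=3/16)
  d_2[X] = 7/16*9/16 + 1/4*3/8 + 1/8*7/16 + 3/16*3/16 = 55/128
  d_2[Y] = 7/16*3/16 + 1/4*1/4 + 1/8*1/4 + 3/16*3/8 = 63/256
  d_2[Z] = 7/16*1/8 + 1/4*5/16 + 1/8*1/8 + 3/16*5/16 = 53/256
  d_2[W] = 7/16*1/8 + 1/4*1/16 + 1/8*3/16 + 3/16*1/8 = 15/128
d_2 = (X=55/128, Y=63/256, Z=53/256, W=15/128)

Answer: 55/128 63/256 53/256 15/128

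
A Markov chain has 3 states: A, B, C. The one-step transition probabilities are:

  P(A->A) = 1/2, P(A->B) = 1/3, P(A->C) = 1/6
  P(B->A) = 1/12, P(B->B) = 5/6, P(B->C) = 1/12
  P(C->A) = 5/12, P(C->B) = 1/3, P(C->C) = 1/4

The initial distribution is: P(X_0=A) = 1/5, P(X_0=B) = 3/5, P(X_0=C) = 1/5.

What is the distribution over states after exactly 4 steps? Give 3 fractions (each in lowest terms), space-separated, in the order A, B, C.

Answer: 1241/5760 53/80 703/5760

Derivation:
Propagating the distribution step by step (d_{t+1} = d_t * P):
d_0 = (A=1/5, B=3/5, C=1/5)
  d_1[A] = 1/5*1/2 + 3/5*1/12 + 1/5*5/12 = 7/30
  d_1[B] = 1/5*1/3 + 3/5*5/6 + 1/5*1/3 = 19/30
  d_1[C] = 1/5*1/6 + 3/5*1/12 + 1/5*1/4 = 2/15
d_1 = (A=7/30, B=19/30, C=2/15)
  d_2[A] = 7/30*1/2 + 19/30*1/12 + 2/15*5/12 = 9/40
  d_2[B] = 7/30*1/3 + 19/30*5/6 + 2/15*1/3 = 13/20
  d_2[C] = 7/30*1/6 + 19/30*1/12 + 2/15*1/4 = 1/8
d_2 = (A=9/40, B=13/20, C=1/8)
  d_3[A] = 9/40*1/2 + 13/20*1/12 + 1/8*5/12 = 7/32
  d_3[B] = 9/40*1/3 + 13/20*5/6 + 1/8*1/3 = 79/120
  d_3[C] = 9/40*1/6 + 13/20*1/12 + 1/8*1/4 = 59/480
d_3 = (A=7/32, B=79/120, C=59/480)
  d_4[A] = 7/32*1/2 + 79/120*1/12 + 59/480*5/12 = 1241/5760
  d_4[B] = 7/32*1/3 + 79/120*5/6 + 59/480*1/3 = 53/80
  d_4[C] = 7/32*1/6 + 79/120*1/12 + 59/480*1/4 = 703/5760
d_4 = (A=1241/5760, B=53/80, C=703/5760)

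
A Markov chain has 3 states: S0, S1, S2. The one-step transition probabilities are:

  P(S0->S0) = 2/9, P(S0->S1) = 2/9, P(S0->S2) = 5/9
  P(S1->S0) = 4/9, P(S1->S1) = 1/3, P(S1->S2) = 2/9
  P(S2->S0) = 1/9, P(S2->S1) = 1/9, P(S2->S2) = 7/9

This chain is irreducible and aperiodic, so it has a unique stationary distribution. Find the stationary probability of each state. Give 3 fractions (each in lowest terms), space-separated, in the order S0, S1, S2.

The stationary distribution satisfies pi = pi * P, i.e.:
  pi_S0 = 2/9*pi_S0 + 4/9*pi_S1 + 1/9*pi_S2
  pi_S1 = 2/9*pi_S0 + 1/3*pi_S1 + 1/9*pi_S2
  pi_S2 = 5/9*pi_S0 + 2/9*pi_S1 + 7/9*pi_S2
with normalization: pi_S0 + pi_S1 + pi_S2 = 1.

Using the first 2 balance equations plus normalization, the linear system A*pi = b is:
  [-7/9, 4/9, 1/9] . pi = 0
  [2/9, -2/3, 1/9] . pi = 0
  [1, 1, 1] . pi = 1

Solving yields:
  pi_S0 = 10/53
  pi_S1 = 9/53
  pi_S2 = 34/53

Verification (pi * P):
  10/53*2/9 + 9/53*4/9 + 34/53*1/9 = 10/53 = pi_S0  (ok)
  10/53*2/9 + 9/53*1/3 + 34/53*1/9 = 9/53 = pi_S1  (ok)
  10/53*5/9 + 9/53*2/9 + 34/53*7/9 = 34/53 = pi_S2  (ok)

Answer: 10/53 9/53 34/53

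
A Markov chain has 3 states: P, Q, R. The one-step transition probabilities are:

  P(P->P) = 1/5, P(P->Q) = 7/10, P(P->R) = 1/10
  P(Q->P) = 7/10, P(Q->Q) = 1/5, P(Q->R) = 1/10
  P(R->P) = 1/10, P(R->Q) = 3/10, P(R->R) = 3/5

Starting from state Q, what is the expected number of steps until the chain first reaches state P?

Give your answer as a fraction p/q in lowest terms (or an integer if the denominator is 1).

Answer: 50/29

Derivation:
Let h_i = expected steps to first reach P from state i.
Boundary: h_P = 0.
First-step equations for the other states:
  h_Q = 1 + 7/10*h_P + 1/5*h_Q + 1/10*h_R
  h_R = 1 + 1/10*h_P + 3/10*h_Q + 3/5*h_R

Substituting h_P = 0 and rearranging gives the linear system (I - Q) h = 1:
  [4/5, -1/10] . (h_Q, h_R) = 1
  [-3/10, 2/5] . (h_Q, h_R) = 1

Solving yields:
  h_Q = 50/29
  h_R = 110/29

Starting state is Q, so the expected hitting time is h_Q = 50/29.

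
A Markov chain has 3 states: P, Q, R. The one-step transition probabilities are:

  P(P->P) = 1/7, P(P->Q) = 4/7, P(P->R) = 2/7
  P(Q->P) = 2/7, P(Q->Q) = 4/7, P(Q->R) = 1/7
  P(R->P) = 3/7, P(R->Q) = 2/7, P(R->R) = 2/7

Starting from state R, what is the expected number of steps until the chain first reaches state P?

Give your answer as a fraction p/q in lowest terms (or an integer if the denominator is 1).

Let h_i = expected steps to first reach P from state i.
Boundary: h_P = 0.
First-step equations for the other states:
  h_Q = 1 + 2/7*h_P + 4/7*h_Q + 1/7*h_R
  h_R = 1 + 3/7*h_P + 2/7*h_Q + 2/7*h_R

Substituting h_P = 0 and rearranging gives the linear system (I - Q) h = 1:
  [3/7, -1/7] . (h_Q, h_R) = 1
  [-2/7, 5/7] . (h_Q, h_R) = 1

Solving yields:
  h_Q = 42/13
  h_R = 35/13

Starting state is R, so the expected hitting time is h_R = 35/13.

Answer: 35/13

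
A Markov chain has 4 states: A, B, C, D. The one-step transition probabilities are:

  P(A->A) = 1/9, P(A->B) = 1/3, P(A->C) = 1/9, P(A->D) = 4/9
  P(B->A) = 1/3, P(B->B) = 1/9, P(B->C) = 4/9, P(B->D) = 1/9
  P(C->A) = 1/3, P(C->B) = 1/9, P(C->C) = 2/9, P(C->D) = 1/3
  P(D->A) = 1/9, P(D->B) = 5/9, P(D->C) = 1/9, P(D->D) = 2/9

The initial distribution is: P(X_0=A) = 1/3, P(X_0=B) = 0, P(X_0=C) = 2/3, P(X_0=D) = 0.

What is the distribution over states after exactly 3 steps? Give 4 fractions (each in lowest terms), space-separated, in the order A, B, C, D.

Propagating the distribution step by step (d_{t+1} = d_t * P):
d_0 = (A=1/3, B=0, C=2/3, D=0)
  d_1[A] = 1/3*1/9 + 0*1/3 + 2/3*1/3 + 0*1/9 = 7/27
  d_1[B] = 1/3*1/3 + 0*1/9 + 2/3*1/9 + 0*5/9 = 5/27
  d_1[C] = 1/3*1/9 + 0*4/9 + 2/3*2/9 + 0*1/9 = 5/27
  d_1[D] = 1/3*4/9 + 0*1/9 + 2/3*1/3 + 0*2/9 = 10/27
d_1 = (A=7/27, B=5/27, C=5/27, D=10/27)
  d_2[A] = 7/27*1/9 + 5/27*1/3 + 5/27*1/3 + 10/27*1/9 = 47/243
  d_2[B] = 7/27*1/3 + 5/27*1/9 + 5/27*1/9 + 10/27*5/9 = 1/3
  d_2[C] = 7/27*1/9 + 5/27*4/9 + 5/27*2/9 + 10/27*1/9 = 47/243
  d_2[D] = 7/27*4/9 + 5/27*1/9 + 5/27*1/3 + 10/27*2/9 = 68/243
d_2 = (A=47/243, B=1/3, C=47/243, D=68/243)
  d_3[A] = 47/243*1/9 + 1/3*1/3 + 47/243*1/3 + 68/243*1/9 = 499/2187
  d_3[B] = 47/243*1/3 + 1/3*1/9 + 47/243*1/9 + 68/243*5/9 = 203/729
  d_3[C] = 47/243*1/9 + 1/3*4/9 + 47/243*2/9 + 68/243*1/9 = 533/2187
  d_3[D] = 47/243*4/9 + 1/3*1/9 + 47/243*1/3 + 68/243*2/9 = 182/729
d_3 = (A=499/2187, B=203/729, C=533/2187, D=182/729)

Answer: 499/2187 203/729 533/2187 182/729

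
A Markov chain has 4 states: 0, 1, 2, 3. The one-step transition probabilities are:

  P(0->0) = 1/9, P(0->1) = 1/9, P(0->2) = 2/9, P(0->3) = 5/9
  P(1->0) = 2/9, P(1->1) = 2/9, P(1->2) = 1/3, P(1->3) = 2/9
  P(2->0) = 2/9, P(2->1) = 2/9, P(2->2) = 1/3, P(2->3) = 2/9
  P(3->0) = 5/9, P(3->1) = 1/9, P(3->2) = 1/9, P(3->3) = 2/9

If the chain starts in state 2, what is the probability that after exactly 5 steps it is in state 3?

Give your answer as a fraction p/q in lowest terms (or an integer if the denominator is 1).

Answer: 6304/19683

Derivation:
Computing P^5 by repeated multiplication:
P^1 =
  0: [1/9, 1/9, 2/9, 5/9]
  1: [2/9, 2/9, 1/3, 2/9]
  2: [2/9, 2/9, 1/3, 2/9]
  3: [5/9, 1/9, 1/9, 2/9]
P^2 =
  0: [32/81, 4/27, 16/81, 7/27]
  1: [22/81, 14/81, 7/27, 8/27]
  2: [22/81, 14/81, 7/27, 8/27]
  3: [19/81, 11/81, 2/9, 11/27]
P^3 =
  0: [193/729, 109/729, 169/729, 86/243]
  1: [212/729, 116/729, 173/729, 76/243]
  2: [212/729, 116/729, 173/729, 76/243]
  3: [242/729, 110/729, 158/729, 73/243]
P^4 =
  0: [2039/6561, 1007/6561, 1478/6561, 679/2187]
  1: [1930/6561, 1018/6561, 1519/6561, 698/2187]
  2: [1930/6561, 1018/6561, 1519/6561, 698/2187]
  3: [1873/6561, 997/6561, 1507/6561, 728/2187]
P^5 =
  0: [17194/59049, 9046/59049, 13570/59049, 6413/19683]
  1: [17474/59049, 9098/59049, 13565/59049, 6304/19683]
  2: [17474/59049, 9098/59049, 13565/59049, 6304/19683]
  3: [17801/59049, 9065/59049, 13442/59049, 6247/19683]

(P^5)[2 -> 3] = 6304/19683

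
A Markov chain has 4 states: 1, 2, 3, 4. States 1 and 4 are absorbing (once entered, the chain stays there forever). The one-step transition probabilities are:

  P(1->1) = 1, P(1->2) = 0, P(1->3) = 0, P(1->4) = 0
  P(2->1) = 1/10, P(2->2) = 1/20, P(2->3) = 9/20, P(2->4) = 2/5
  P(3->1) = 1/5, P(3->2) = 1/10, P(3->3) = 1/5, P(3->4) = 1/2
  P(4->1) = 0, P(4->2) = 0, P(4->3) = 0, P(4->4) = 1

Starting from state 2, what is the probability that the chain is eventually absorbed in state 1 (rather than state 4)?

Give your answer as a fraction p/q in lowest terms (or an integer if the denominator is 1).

Answer: 34/143

Derivation:
Let a_i = P(absorbed in 1 | start in state i).
Boundary conditions: a_1 = 1, a_4 = 0.
For each transient state i, a_i = sum_j P(i->j) * a_j:
  a_2 = 1/10*a_1 + 1/20*a_2 + 9/20*a_3 + 2/5*a_4
  a_3 = 1/5*a_1 + 1/10*a_2 + 1/5*a_3 + 1/2*a_4

Substituting a_1 = 1 and a_4 = 0, rearrange to (I - Q) a = r where r[i] = P(i -> 1):
  [19/20, -9/20] . (a_2, a_3) = 1/10
  [-1/10, 4/5] . (a_2, a_3) = 1/5

Solving yields:
  a_2 = 34/143
  a_3 = 40/143

Starting state is 2, so the absorption probability is a_2 = 34/143.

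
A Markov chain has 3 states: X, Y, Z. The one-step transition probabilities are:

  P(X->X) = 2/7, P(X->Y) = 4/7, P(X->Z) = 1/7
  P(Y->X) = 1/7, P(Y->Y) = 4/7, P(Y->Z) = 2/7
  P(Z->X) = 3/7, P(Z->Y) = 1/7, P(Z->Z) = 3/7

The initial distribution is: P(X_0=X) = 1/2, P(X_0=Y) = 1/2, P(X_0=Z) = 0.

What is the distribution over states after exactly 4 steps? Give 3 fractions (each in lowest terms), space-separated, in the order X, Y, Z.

Answer: 1265/4802 2141/4802 698/2401

Derivation:
Propagating the distribution step by step (d_{t+1} = d_t * P):
d_0 = (X=1/2, Y=1/2, Z=0)
  d_1[X] = 1/2*2/7 + 1/2*1/7 + 0*3/7 = 3/14
  d_1[Y] = 1/2*4/7 + 1/2*4/7 + 0*1/7 = 4/7
  d_1[Z] = 1/2*1/7 + 1/2*2/7 + 0*3/7 = 3/14
d_1 = (X=3/14, Y=4/7, Z=3/14)
  d_2[X] = 3/14*2/7 + 4/7*1/7 + 3/14*3/7 = 23/98
  d_2[Y] = 3/14*4/7 + 4/7*4/7 + 3/14*1/7 = 47/98
  d_2[Z] = 3/14*1/7 + 4/7*2/7 + 3/14*3/7 = 2/7
d_2 = (X=23/98, Y=47/98, Z=2/7)
  d_3[X] = 23/98*2/7 + 47/98*1/7 + 2/7*3/7 = 177/686
  d_3[Y] = 23/98*4/7 + 47/98*4/7 + 2/7*1/7 = 22/49
  d_3[Z] = 23/98*1/7 + 47/98*2/7 + 2/7*3/7 = 201/686
d_3 = (X=177/686, Y=22/49, Z=201/686)
  d_4[X] = 177/686*2/7 + 22/49*1/7 + 201/686*3/7 = 1265/4802
  d_4[Y] = 177/686*4/7 + 22/49*4/7 + 201/686*1/7 = 2141/4802
  d_4[Z] = 177/686*1/7 + 22/49*2/7 + 201/686*3/7 = 698/2401
d_4 = (X=1265/4802, Y=2141/4802, Z=698/2401)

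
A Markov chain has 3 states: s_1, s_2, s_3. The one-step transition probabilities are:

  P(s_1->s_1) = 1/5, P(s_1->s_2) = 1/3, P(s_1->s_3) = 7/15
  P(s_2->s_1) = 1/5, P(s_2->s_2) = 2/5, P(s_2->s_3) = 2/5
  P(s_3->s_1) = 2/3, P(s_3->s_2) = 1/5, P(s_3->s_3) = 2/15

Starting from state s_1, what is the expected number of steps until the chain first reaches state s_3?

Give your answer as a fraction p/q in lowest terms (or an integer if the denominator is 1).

Answer: 70/31

Derivation:
Let h_i = expected steps to first reach s_3 from state i.
Boundary: h_s_3 = 0.
First-step equations for the other states:
  h_s_1 = 1 + 1/5*h_s_1 + 1/3*h_s_2 + 7/15*h_s_3
  h_s_2 = 1 + 1/5*h_s_1 + 2/5*h_s_2 + 2/5*h_s_3

Substituting h_s_3 = 0 and rearranging gives the linear system (I - Q) h = 1:
  [4/5, -1/3] . (h_s_1, h_s_2) = 1
  [-1/5, 3/5] . (h_s_1, h_s_2) = 1

Solving yields:
  h_s_1 = 70/31
  h_s_2 = 75/31

Starting state is s_1, so the expected hitting time is h_s_1 = 70/31.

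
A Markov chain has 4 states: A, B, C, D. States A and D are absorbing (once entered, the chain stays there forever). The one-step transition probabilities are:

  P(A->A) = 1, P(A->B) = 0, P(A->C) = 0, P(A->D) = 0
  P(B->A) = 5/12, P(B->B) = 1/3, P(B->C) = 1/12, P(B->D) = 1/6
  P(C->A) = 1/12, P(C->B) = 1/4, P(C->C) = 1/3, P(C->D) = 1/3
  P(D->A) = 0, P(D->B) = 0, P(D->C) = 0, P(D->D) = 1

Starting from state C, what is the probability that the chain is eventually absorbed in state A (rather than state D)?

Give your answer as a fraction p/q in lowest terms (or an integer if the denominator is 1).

Answer: 23/61

Derivation:
Let a_i = P(absorbed in A | start in state i).
Boundary conditions: a_A = 1, a_D = 0.
For each transient state i, a_i = sum_j P(i->j) * a_j:
  a_B = 5/12*a_A + 1/3*a_B + 1/12*a_C + 1/6*a_D
  a_C = 1/12*a_A + 1/4*a_B + 1/3*a_C + 1/3*a_D

Substituting a_A = 1 and a_D = 0, rearrange to (I - Q) a = r where r[i] = P(i -> A):
  [2/3, -1/12] . (a_B, a_C) = 5/12
  [-1/4, 2/3] . (a_B, a_C) = 1/12

Solving yields:
  a_B = 41/61
  a_C = 23/61

Starting state is C, so the absorption probability is a_C = 23/61.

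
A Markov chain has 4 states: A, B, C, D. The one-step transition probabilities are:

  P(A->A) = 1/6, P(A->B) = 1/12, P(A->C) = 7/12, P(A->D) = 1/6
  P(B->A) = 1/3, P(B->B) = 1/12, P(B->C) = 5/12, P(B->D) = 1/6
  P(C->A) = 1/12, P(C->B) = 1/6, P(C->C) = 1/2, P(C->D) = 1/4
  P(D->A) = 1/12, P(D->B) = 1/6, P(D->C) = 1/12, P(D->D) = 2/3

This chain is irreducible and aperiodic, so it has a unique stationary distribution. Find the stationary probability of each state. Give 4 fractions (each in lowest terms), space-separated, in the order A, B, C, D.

The stationary distribution satisfies pi = pi * P, i.e.:
  pi_A = 1/6*pi_A + 1/3*pi_B + 1/12*pi_C + 1/12*pi_D
  pi_B = 1/12*pi_A + 1/12*pi_B + 1/6*pi_C + 1/6*pi_D
  pi_C = 7/12*pi_A + 5/12*pi_B + 1/2*pi_C + 1/12*pi_D
  pi_D = 1/6*pi_A + 1/6*pi_B + 1/4*pi_C + 2/3*pi_D
with normalization: pi_A + pi_B + pi_C + pi_D = 1.

Using the first 3 balance equations plus normalization, the linear system A*pi = b is:
  [-5/6, 1/3, 1/12, 1/12] . pi = 0
  [1/12, -11/12, 1/6, 1/6] . pi = 0
  [7/12, 5/12, -1/2, 1/12] . pi = 0
  [1, 1, 1, 1] . pi = 1

Solving yields:
  pi_A = 19/146
  pi_B = 21/146
  pi_C = 172/511
  pi_D = 199/511

Verification (pi * P):
  19/146*1/6 + 21/146*1/3 + 172/511*1/12 + 199/511*1/12 = 19/146 = pi_A  (ok)
  19/146*1/12 + 21/146*1/12 + 172/511*1/6 + 199/511*1/6 = 21/146 = pi_B  (ok)
  19/146*7/12 + 21/146*5/12 + 172/511*1/2 + 199/511*1/12 = 172/511 = pi_C  (ok)
  19/146*1/6 + 21/146*1/6 + 172/511*1/4 + 199/511*2/3 = 199/511 = pi_D  (ok)

Answer: 19/146 21/146 172/511 199/511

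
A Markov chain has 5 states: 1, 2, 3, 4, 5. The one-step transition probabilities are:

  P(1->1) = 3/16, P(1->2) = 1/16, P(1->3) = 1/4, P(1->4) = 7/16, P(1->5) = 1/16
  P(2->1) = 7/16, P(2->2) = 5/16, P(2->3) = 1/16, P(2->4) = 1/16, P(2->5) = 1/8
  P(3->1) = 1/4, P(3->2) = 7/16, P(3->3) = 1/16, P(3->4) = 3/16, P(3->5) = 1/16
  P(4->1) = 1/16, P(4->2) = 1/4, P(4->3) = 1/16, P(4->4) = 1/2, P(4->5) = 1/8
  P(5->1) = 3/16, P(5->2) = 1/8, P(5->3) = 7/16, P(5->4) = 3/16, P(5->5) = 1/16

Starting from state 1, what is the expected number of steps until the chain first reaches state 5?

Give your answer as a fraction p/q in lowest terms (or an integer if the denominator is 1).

Answer: 3328/327

Derivation:
Let h_i = expected steps to first reach 5 from state i.
Boundary: h_5 = 0.
First-step equations for the other states:
  h_1 = 1 + 3/16*h_1 + 1/16*h_2 + 1/4*h_3 + 7/16*h_4 + 1/16*h_5
  h_2 = 1 + 7/16*h_1 + 5/16*h_2 + 1/16*h_3 + 1/16*h_4 + 1/8*h_5
  h_3 = 1 + 1/4*h_1 + 7/16*h_2 + 1/16*h_3 + 3/16*h_4 + 1/16*h_5
  h_4 = 1 + 1/16*h_1 + 1/4*h_2 + 1/16*h_3 + 1/2*h_4 + 1/8*h_5

Substituting h_5 = 0 and rearranging gives the linear system (I - Q) h = 1:
  [13/16, -1/16, -1/4, -7/16] . (h_1, h_2, h_3, h_4) = 1
  [-7/16, 11/16, -1/16, -1/16] . (h_1, h_2, h_3, h_4) = 1
  [-1/4, -7/16, 15/16, -3/16] . (h_1, h_2, h_3, h_4) = 1
  [-1/16, -1/4, -1/16, 1/2] . (h_1, h_2, h_3, h_4) = 1

Solving yields:
  h_1 = 3328/327
  h_2 = 3176/327
  h_3 = 10000/981
  h_4 = 9224/981

Starting state is 1, so the expected hitting time is h_1 = 3328/327.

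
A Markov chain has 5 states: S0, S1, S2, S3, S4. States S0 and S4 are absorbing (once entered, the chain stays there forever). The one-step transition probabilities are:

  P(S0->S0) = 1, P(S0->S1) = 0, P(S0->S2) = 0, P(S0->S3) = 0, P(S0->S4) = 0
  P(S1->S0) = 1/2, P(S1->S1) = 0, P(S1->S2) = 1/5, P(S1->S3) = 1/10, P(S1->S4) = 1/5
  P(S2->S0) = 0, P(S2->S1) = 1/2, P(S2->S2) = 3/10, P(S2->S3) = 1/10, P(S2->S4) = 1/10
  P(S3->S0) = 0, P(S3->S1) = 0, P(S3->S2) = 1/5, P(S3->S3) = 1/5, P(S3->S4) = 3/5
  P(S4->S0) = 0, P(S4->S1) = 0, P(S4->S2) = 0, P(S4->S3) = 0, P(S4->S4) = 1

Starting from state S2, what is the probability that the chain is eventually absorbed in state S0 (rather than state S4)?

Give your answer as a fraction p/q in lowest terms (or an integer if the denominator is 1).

Answer: 4/9

Derivation:
Let a_i = P(absorbed in S0 | start in state i).
Boundary conditions: a_S0 = 1, a_S4 = 0.
For each transient state i, a_i = sum_j P(i->j) * a_j:
  a_S1 = 1/2*a_S0 + 0*a_S1 + 1/5*a_S2 + 1/10*a_S3 + 1/5*a_S4
  a_S2 = 0*a_S0 + 1/2*a_S1 + 3/10*a_S2 + 1/10*a_S3 + 1/10*a_S4
  a_S3 = 0*a_S0 + 0*a_S1 + 1/5*a_S2 + 1/5*a_S3 + 3/5*a_S4

Substituting a_S0 = 1 and a_S4 = 0, rearrange to (I - Q) a = r where r[i] = P(i -> S0):
  [1, -1/5, -1/10] . (a_S1, a_S2, a_S3) = 1/2
  [-1/2, 7/10, -1/10] . (a_S1, a_S2, a_S3) = 0
  [0, -1/5, 4/5] . (a_S1, a_S2, a_S3) = 0

Solving yields:
  a_S1 = 3/5
  a_S2 = 4/9
  a_S3 = 1/9

Starting state is S2, so the absorption probability is a_S2 = 4/9.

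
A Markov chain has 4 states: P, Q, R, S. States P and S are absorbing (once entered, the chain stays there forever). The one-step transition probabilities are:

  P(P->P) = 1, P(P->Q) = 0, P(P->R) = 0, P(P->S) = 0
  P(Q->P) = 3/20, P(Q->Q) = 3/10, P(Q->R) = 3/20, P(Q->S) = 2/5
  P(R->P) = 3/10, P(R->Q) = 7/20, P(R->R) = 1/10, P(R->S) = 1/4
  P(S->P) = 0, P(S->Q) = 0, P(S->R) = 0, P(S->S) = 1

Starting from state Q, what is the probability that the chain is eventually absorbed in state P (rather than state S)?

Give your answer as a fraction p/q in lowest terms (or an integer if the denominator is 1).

Let a_i = P(absorbed in P | start in state i).
Boundary conditions: a_P = 1, a_S = 0.
For each transient state i, a_i = sum_j P(i->j) * a_j:
  a_Q = 3/20*a_P + 3/10*a_Q + 3/20*a_R + 2/5*a_S
  a_R = 3/10*a_P + 7/20*a_Q + 1/10*a_R + 1/4*a_S

Substituting a_P = 1 and a_S = 0, rearrange to (I - Q) a = r where r[i] = P(i -> P):
  [7/10, -3/20] . (a_Q, a_R) = 3/20
  [-7/20, 9/10] . (a_Q, a_R) = 3/10

Solving yields:
  a_Q = 24/77
  a_R = 5/11

Starting state is Q, so the absorption probability is a_Q = 24/77.

Answer: 24/77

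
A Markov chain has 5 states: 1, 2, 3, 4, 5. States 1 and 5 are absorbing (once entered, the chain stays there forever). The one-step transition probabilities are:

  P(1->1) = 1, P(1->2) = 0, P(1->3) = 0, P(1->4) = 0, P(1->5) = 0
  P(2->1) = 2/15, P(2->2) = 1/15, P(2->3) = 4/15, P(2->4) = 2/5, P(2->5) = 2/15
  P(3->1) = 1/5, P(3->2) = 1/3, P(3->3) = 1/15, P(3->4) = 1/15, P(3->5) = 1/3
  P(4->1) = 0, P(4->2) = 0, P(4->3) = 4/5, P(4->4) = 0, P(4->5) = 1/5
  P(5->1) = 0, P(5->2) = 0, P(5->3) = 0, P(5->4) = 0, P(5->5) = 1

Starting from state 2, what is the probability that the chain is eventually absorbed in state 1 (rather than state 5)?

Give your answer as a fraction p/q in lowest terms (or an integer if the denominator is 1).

Let a_i = P(absorbed in 1 | start in state i).
Boundary conditions: a_1 = 1, a_5 = 0.
For each transient state i, a_i = sum_j P(i->j) * a_j:
  a_2 = 2/15*a_1 + 1/15*a_2 + 4/15*a_3 + 2/5*a_4 + 2/15*a_5
  a_3 = 1/5*a_1 + 1/3*a_2 + 1/15*a_3 + 1/15*a_4 + 1/3*a_5
  a_4 = 0*a_1 + 0*a_2 + 4/5*a_3 + 0*a_4 + 1/5*a_5

Substituting a_1 = 1 and a_5 = 0, rearrange to (I - Q) a = r where r[i] = P(i -> 1):
  [14/15, -4/15, -2/5] . (a_2, a_3, a_4) = 2/15
  [-1/3, 14/15, -1/15] . (a_2, a_3, a_4) = 1/5
  [0, -4/5, 1] . (a_2, a_3, a_4) = 0

Solving yields:
  a_2 = 3/8
  a_3 = 65/176
  a_4 = 13/44

Starting state is 2, so the absorption probability is a_2 = 3/8.

Answer: 3/8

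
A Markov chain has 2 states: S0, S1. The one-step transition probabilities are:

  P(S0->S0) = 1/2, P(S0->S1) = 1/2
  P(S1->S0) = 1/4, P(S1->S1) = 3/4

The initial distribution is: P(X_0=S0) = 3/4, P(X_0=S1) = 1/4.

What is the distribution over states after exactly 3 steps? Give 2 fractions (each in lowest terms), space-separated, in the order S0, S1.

Propagating the distribution step by step (d_{t+1} = d_t * P):
d_0 = (S0=3/4, S1=1/4)
  d_1[S0] = 3/4*1/2 + 1/4*1/4 = 7/16
  d_1[S1] = 3/4*1/2 + 1/4*3/4 = 9/16
d_1 = (S0=7/16, S1=9/16)
  d_2[S0] = 7/16*1/2 + 9/16*1/4 = 23/64
  d_2[S1] = 7/16*1/2 + 9/16*3/4 = 41/64
d_2 = (S0=23/64, S1=41/64)
  d_3[S0] = 23/64*1/2 + 41/64*1/4 = 87/256
  d_3[S1] = 23/64*1/2 + 41/64*3/4 = 169/256
d_3 = (S0=87/256, S1=169/256)

Answer: 87/256 169/256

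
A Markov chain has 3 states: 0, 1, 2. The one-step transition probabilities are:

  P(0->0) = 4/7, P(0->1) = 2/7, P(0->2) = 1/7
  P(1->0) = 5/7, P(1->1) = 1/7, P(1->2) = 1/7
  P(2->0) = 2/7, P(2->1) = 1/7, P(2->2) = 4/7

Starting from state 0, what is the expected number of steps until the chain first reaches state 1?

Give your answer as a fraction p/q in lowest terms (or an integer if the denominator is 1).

Let h_i = expected steps to first reach 1 from state i.
Boundary: h_1 = 0.
First-step equations for the other states:
  h_0 = 1 + 4/7*h_0 + 2/7*h_1 + 1/7*h_2
  h_2 = 1 + 2/7*h_0 + 1/7*h_1 + 4/7*h_2

Substituting h_1 = 0 and rearranging gives the linear system (I - Q) h = 1:
  [3/7, -1/7] . (h_0, h_2) = 1
  [-2/7, 3/7] . (h_0, h_2) = 1

Solving yields:
  h_0 = 4
  h_2 = 5

Starting state is 0, so the expected hitting time is h_0 = 4.

Answer: 4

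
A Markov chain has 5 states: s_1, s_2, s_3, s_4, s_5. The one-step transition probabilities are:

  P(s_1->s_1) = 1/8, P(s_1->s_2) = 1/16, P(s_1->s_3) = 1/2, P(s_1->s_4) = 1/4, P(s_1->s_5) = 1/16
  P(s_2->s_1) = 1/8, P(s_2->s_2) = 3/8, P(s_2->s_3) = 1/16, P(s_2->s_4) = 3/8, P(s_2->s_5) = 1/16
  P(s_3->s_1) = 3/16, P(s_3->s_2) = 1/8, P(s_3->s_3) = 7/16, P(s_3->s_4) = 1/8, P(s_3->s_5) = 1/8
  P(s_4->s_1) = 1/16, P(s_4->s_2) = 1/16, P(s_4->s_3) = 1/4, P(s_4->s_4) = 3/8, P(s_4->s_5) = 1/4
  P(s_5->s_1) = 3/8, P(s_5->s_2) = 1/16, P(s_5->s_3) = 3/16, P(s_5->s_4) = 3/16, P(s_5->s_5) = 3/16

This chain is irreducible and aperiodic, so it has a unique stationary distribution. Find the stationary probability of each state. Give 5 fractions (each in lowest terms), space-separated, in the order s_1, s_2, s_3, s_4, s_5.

The stationary distribution satisfies pi = pi * P, i.e.:
  pi_s_1 = 1/8*pi_s_1 + 1/8*pi_s_2 + 3/16*pi_s_3 + 1/16*pi_s_4 + 3/8*pi_s_5
  pi_s_2 = 1/16*pi_s_1 + 3/8*pi_s_2 + 1/8*pi_s_3 + 1/16*pi_s_4 + 1/16*pi_s_5
  pi_s_3 = 1/2*pi_s_1 + 1/16*pi_s_2 + 7/16*pi_s_3 + 1/4*pi_s_4 + 3/16*pi_s_5
  pi_s_4 = 1/4*pi_s_1 + 3/8*pi_s_2 + 1/8*pi_s_3 + 3/8*pi_s_4 + 3/16*pi_s_5
  pi_s_5 = 1/16*pi_s_1 + 1/16*pi_s_2 + 1/8*pi_s_3 + 1/4*pi_s_4 + 3/16*pi_s_5
with normalization: pi_s_1 + pi_s_2 + pi_s_3 + pi_s_4 + pi_s_5 = 1.

Using the first 4 balance equations plus normalization, the linear system A*pi = b is:
  [-7/8, 1/8, 3/16, 1/16, 3/8] . pi = 0
  [1/16, -5/8, 1/8, 1/16, 1/16] . pi = 0
  [1/2, 1/16, -9/16, 1/4, 3/16] . pi = 0
  [1/4, 3/8, 1/8, -5/8, 3/16] . pi = 0
  [1, 1, 1, 1, 1] . pi = 1

Solving yields:
  pi_s_1 = 901/5416
  pi_s_2 = 4549/37912
  pi_s_3 = 12127/37912
  pi_s_4 = 9351/37912
  pi_s_5 = 2789/18956

Verification (pi * P):
  901/5416*1/8 + 4549/37912*1/8 + 12127/37912*3/16 + 9351/37912*1/16 + 2789/18956*3/8 = 901/5416 = pi_s_1  (ok)
  901/5416*1/16 + 4549/37912*3/8 + 12127/37912*1/8 + 9351/37912*1/16 + 2789/18956*1/16 = 4549/37912 = pi_s_2  (ok)
  901/5416*1/2 + 4549/37912*1/16 + 12127/37912*7/16 + 9351/37912*1/4 + 2789/18956*3/16 = 12127/37912 = pi_s_3  (ok)
  901/5416*1/4 + 4549/37912*3/8 + 12127/37912*1/8 + 9351/37912*3/8 + 2789/18956*3/16 = 9351/37912 = pi_s_4  (ok)
  901/5416*1/16 + 4549/37912*1/16 + 12127/37912*1/8 + 9351/37912*1/4 + 2789/18956*3/16 = 2789/18956 = pi_s_5  (ok)

Answer: 901/5416 4549/37912 12127/37912 9351/37912 2789/18956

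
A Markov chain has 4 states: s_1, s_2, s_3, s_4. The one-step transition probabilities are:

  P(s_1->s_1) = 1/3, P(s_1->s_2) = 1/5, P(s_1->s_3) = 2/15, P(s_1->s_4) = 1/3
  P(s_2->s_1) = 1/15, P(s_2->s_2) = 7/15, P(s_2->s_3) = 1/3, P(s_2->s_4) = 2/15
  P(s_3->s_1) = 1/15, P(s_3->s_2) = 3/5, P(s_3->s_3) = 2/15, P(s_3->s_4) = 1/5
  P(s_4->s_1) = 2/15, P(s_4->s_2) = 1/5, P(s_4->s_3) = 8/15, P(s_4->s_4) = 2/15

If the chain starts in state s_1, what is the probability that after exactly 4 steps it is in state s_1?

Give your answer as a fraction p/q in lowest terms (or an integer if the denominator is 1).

Computing P^4 by repeated multiplication:
P^1 =
  s_1: [1/3, 1/5, 2/15, 1/3]
  s_2: [1/15, 7/15, 1/3, 2/15]
  s_3: [1/15, 3/5, 2/15, 1/5]
  s_4: [2/15, 1/5, 8/15, 2/15]
P^2 =
  s_1: [8/45, 23/75, 23/75, 47/225]
  s_2: [7/75, 103/225, 7/25, 38/225]
  s_3: [22/225, 31/75, 1/3, 7/45]
  s_4: [1/9, 7/15, 17/75, 44/225]
P^3 =
  s_1: [16/125, 91/225, 313/1125, 71/375]
  s_2: [347/3375, 293/675, 329/1125, 64/375]
  s_3: [116/1125, 499/1125, 313/1125, 197/1125]
  s_4: [41/375, 467/1125, 343/1125, 64/375]
P^4 =
  s_1: [638/5625, 7073/16875, 1631/5625, 599/3375]
  s_2: [5339/50625, 21907/50625, 4867/16875, 2926/16875]
  s_3: [1786/16875, 7249/16875, 1643/5625, 2911/16875]
  s_4: [67/625, 7301/16875, 1601/5625, 2962/16875]

(P^4)[s_1 -> s_1] = 638/5625

Answer: 638/5625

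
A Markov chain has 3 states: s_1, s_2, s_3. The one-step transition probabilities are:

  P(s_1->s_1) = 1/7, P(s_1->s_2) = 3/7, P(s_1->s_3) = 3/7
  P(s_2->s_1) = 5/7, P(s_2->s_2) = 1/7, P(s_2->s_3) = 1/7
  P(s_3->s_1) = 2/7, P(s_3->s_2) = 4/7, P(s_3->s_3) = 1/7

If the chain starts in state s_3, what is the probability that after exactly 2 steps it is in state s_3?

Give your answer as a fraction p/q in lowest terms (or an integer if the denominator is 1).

Computing P^2 by repeated multiplication:
P^1 =
  s_1: [1/7, 3/7, 3/7]
  s_2: [5/7, 1/7, 1/7]
  s_3: [2/7, 4/7, 1/7]
P^2 =
  s_1: [22/49, 18/49, 9/49]
  s_2: [12/49, 20/49, 17/49]
  s_3: [24/49, 2/7, 11/49]

(P^2)[s_3 -> s_3] = 11/49

Answer: 11/49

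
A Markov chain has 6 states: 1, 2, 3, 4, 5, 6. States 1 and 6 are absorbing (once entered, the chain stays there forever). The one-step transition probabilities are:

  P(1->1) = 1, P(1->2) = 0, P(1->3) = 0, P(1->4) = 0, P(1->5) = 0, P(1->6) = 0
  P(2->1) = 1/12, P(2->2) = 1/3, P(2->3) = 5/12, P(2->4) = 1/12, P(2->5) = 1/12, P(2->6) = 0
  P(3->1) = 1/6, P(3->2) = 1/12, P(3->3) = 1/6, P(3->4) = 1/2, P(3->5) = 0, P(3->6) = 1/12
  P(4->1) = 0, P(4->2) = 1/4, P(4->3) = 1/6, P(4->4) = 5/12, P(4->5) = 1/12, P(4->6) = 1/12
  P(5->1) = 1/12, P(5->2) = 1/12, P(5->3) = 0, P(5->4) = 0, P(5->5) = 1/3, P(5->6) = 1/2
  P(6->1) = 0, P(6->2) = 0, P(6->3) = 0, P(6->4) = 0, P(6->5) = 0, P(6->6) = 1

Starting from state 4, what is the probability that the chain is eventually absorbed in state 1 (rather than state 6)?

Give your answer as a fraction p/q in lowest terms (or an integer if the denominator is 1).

Answer: 875/2358

Derivation:
Let a_i = P(absorbed in 1 | start in state i).
Boundary conditions: a_1 = 1, a_6 = 0.
For each transient state i, a_i = sum_j P(i->j) * a_j:
  a_2 = 1/12*a_1 + 1/3*a_2 + 5/12*a_3 + 1/12*a_4 + 1/12*a_5 + 0*a_6
  a_3 = 1/6*a_1 + 1/12*a_2 + 1/6*a_3 + 1/2*a_4 + 0*a_5 + 1/12*a_6
  a_4 = 0*a_1 + 1/4*a_2 + 1/6*a_3 + 5/12*a_4 + 1/12*a_5 + 1/12*a_6
  a_5 = 1/12*a_1 + 1/12*a_2 + 0*a_3 + 0*a_4 + 1/3*a_5 + 1/2*a_6

Substituting a_1 = 1 and a_6 = 0, rearrange to (I - Q) a = r where r[i] = P(i -> 1):
  [2/3, -5/12, -1/12, -1/12] . (a_2, a_3, a_4, a_5) = 1/12
  [-1/12, 5/6, -1/2, 0] . (a_2, a_3, a_4, a_5) = 1/6
  [-1/4, -1/6, 7/12, -1/12] . (a_2, a_3, a_4, a_5) = 0
  [-1/12, 0, 0, 2/3] . (a_2, a_3, a_4, a_5) = 1/12

Solving yields:
  a_2 = 577/1179
  a_3 = 556/1179
  a_4 = 875/2358
  a_5 = 439/2358

Starting state is 4, so the absorption probability is a_4 = 875/2358.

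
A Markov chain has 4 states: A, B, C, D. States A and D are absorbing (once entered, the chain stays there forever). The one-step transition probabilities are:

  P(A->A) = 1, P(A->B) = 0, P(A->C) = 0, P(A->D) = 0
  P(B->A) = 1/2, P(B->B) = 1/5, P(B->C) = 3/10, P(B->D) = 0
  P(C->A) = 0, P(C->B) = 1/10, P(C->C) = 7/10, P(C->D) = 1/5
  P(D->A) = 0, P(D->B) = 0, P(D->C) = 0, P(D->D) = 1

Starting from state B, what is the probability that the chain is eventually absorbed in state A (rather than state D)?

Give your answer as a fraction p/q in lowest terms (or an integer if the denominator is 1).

Answer: 5/7

Derivation:
Let a_i = P(absorbed in A | start in state i).
Boundary conditions: a_A = 1, a_D = 0.
For each transient state i, a_i = sum_j P(i->j) * a_j:
  a_B = 1/2*a_A + 1/5*a_B + 3/10*a_C + 0*a_D
  a_C = 0*a_A + 1/10*a_B + 7/10*a_C + 1/5*a_D

Substituting a_A = 1 and a_D = 0, rearrange to (I - Q) a = r where r[i] = P(i -> A):
  [4/5, -3/10] . (a_B, a_C) = 1/2
  [-1/10, 3/10] . (a_B, a_C) = 0

Solving yields:
  a_B = 5/7
  a_C = 5/21

Starting state is B, so the absorption probability is a_B = 5/7.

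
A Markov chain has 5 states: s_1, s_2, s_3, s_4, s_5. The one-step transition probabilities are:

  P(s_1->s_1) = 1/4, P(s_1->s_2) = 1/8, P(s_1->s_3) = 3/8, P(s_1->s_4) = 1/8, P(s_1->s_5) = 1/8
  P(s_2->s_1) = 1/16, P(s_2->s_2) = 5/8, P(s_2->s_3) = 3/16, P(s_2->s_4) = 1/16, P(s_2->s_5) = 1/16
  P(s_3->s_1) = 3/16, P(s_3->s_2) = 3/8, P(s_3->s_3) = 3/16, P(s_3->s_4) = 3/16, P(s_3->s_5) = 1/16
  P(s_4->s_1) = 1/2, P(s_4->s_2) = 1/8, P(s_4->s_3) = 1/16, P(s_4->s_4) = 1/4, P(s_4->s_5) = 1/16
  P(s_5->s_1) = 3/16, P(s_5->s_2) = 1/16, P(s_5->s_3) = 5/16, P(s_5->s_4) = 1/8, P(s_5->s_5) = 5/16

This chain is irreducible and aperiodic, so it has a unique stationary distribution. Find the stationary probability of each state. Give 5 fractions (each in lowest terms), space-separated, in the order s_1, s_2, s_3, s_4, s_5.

Answer: 491/2477 2584/7431 546/2477 994/7431 742/7431

Derivation:
The stationary distribution satisfies pi = pi * P, i.e.:
  pi_s_1 = 1/4*pi_s_1 + 1/16*pi_s_2 + 3/16*pi_s_3 + 1/2*pi_s_4 + 3/16*pi_s_5
  pi_s_2 = 1/8*pi_s_1 + 5/8*pi_s_2 + 3/8*pi_s_3 + 1/8*pi_s_4 + 1/16*pi_s_5
  pi_s_3 = 3/8*pi_s_1 + 3/16*pi_s_2 + 3/16*pi_s_3 + 1/16*pi_s_4 + 5/16*pi_s_5
  pi_s_4 = 1/8*pi_s_1 + 1/16*pi_s_2 + 3/16*pi_s_3 + 1/4*pi_s_4 + 1/8*pi_s_5
  pi_s_5 = 1/8*pi_s_1 + 1/16*pi_s_2 + 1/16*pi_s_3 + 1/16*pi_s_4 + 5/16*pi_s_5
with normalization: pi_s_1 + pi_s_2 + pi_s_3 + pi_s_4 + pi_s_5 = 1.

Using the first 4 balance equations plus normalization, the linear system A*pi = b is:
  [-3/4, 1/16, 3/16, 1/2, 3/16] . pi = 0
  [1/8, -3/8, 3/8, 1/8, 1/16] . pi = 0
  [3/8, 3/16, -13/16, 1/16, 5/16] . pi = 0
  [1/8, 1/16, 3/16, -3/4, 1/8] . pi = 0
  [1, 1, 1, 1, 1] . pi = 1

Solving yields:
  pi_s_1 = 491/2477
  pi_s_2 = 2584/7431
  pi_s_3 = 546/2477
  pi_s_4 = 994/7431
  pi_s_5 = 742/7431

Verification (pi * P):
  491/2477*1/4 + 2584/7431*1/16 + 546/2477*3/16 + 994/7431*1/2 + 742/7431*3/16 = 491/2477 = pi_s_1  (ok)
  491/2477*1/8 + 2584/7431*5/8 + 546/2477*3/8 + 994/7431*1/8 + 742/7431*1/16 = 2584/7431 = pi_s_2  (ok)
  491/2477*3/8 + 2584/7431*3/16 + 546/2477*3/16 + 994/7431*1/16 + 742/7431*5/16 = 546/2477 = pi_s_3  (ok)
  491/2477*1/8 + 2584/7431*1/16 + 546/2477*3/16 + 994/7431*1/4 + 742/7431*1/8 = 994/7431 = pi_s_4  (ok)
  491/2477*1/8 + 2584/7431*1/16 + 546/2477*1/16 + 994/7431*1/16 + 742/7431*5/16 = 742/7431 = pi_s_5  (ok)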